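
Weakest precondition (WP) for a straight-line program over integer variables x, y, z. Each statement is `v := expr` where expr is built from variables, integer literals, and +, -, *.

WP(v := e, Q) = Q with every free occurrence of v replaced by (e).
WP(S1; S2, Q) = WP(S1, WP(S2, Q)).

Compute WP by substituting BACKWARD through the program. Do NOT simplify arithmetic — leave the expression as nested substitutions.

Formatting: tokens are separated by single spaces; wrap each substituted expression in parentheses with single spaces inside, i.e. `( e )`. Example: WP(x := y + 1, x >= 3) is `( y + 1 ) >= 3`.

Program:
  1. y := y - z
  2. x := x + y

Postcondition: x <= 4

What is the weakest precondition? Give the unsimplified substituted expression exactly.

post: x <= 4
stmt 2: x := x + y  -- replace 1 occurrence(s) of x with (x + y)
  => ( x + y ) <= 4
stmt 1: y := y - z  -- replace 1 occurrence(s) of y with (y - z)
  => ( x + ( y - z ) ) <= 4

Answer: ( x + ( y - z ) ) <= 4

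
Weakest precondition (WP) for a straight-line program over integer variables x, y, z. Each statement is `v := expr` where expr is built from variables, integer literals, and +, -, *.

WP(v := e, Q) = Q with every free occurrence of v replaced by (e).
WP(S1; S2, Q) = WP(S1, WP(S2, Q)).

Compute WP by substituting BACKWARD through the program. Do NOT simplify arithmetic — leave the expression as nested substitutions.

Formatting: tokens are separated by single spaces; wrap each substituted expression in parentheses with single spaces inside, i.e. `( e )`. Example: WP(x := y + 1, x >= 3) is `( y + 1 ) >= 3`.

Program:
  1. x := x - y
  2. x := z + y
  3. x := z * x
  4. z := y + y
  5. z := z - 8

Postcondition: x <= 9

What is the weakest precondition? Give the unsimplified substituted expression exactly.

Answer: ( z * ( z + y ) ) <= 9

Derivation:
post: x <= 9
stmt 5: z := z - 8  -- replace 0 occurrence(s) of z with (z - 8)
  => x <= 9
stmt 4: z := y + y  -- replace 0 occurrence(s) of z with (y + y)
  => x <= 9
stmt 3: x := z * x  -- replace 1 occurrence(s) of x with (z * x)
  => ( z * x ) <= 9
stmt 2: x := z + y  -- replace 1 occurrence(s) of x with (z + y)
  => ( z * ( z + y ) ) <= 9
stmt 1: x := x - y  -- replace 0 occurrence(s) of x with (x - y)
  => ( z * ( z + y ) ) <= 9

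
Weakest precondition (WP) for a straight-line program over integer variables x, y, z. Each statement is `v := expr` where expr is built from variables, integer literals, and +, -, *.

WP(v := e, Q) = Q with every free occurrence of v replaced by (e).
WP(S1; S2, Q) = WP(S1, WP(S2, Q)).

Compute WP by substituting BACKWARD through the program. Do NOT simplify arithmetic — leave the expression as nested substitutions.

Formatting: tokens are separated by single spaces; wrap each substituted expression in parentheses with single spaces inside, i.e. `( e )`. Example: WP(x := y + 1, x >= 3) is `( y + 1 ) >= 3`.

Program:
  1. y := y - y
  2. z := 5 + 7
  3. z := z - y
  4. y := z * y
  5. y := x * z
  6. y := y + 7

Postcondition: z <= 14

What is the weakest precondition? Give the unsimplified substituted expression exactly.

post: z <= 14
stmt 6: y := y + 7  -- replace 0 occurrence(s) of y with (y + 7)
  => z <= 14
stmt 5: y := x * z  -- replace 0 occurrence(s) of y with (x * z)
  => z <= 14
stmt 4: y := z * y  -- replace 0 occurrence(s) of y with (z * y)
  => z <= 14
stmt 3: z := z - y  -- replace 1 occurrence(s) of z with (z - y)
  => ( z - y ) <= 14
stmt 2: z := 5 + 7  -- replace 1 occurrence(s) of z with (5 + 7)
  => ( ( 5 + 7 ) - y ) <= 14
stmt 1: y := y - y  -- replace 1 occurrence(s) of y with (y - y)
  => ( ( 5 + 7 ) - ( y - y ) ) <= 14

Answer: ( ( 5 + 7 ) - ( y - y ) ) <= 14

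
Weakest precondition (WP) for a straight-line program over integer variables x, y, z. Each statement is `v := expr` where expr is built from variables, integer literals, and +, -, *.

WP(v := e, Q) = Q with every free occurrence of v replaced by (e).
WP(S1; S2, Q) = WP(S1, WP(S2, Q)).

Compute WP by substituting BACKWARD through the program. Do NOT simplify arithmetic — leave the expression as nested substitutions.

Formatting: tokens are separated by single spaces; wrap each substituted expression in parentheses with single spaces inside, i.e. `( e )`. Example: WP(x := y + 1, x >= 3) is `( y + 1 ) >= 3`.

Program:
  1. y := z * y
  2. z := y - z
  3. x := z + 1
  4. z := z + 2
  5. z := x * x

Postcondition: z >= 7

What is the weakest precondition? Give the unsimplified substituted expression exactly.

post: z >= 7
stmt 5: z := x * x  -- replace 1 occurrence(s) of z with (x * x)
  => ( x * x ) >= 7
stmt 4: z := z + 2  -- replace 0 occurrence(s) of z with (z + 2)
  => ( x * x ) >= 7
stmt 3: x := z + 1  -- replace 2 occurrence(s) of x with (z + 1)
  => ( ( z + 1 ) * ( z + 1 ) ) >= 7
stmt 2: z := y - z  -- replace 2 occurrence(s) of z with (y - z)
  => ( ( ( y - z ) + 1 ) * ( ( y - z ) + 1 ) ) >= 7
stmt 1: y := z * y  -- replace 2 occurrence(s) of y with (z * y)
  => ( ( ( ( z * y ) - z ) + 1 ) * ( ( ( z * y ) - z ) + 1 ) ) >= 7

Answer: ( ( ( ( z * y ) - z ) + 1 ) * ( ( ( z * y ) - z ) + 1 ) ) >= 7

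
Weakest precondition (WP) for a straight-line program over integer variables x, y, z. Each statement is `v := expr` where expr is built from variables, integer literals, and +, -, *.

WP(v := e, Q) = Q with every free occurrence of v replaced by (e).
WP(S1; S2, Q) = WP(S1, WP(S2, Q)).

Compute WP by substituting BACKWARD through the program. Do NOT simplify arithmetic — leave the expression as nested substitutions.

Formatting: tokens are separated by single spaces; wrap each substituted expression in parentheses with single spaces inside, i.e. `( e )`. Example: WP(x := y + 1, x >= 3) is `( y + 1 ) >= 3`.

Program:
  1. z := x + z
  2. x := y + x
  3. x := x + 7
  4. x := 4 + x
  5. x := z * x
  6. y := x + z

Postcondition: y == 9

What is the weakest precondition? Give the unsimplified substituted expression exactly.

post: y == 9
stmt 6: y := x + z  -- replace 1 occurrence(s) of y with (x + z)
  => ( x + z ) == 9
stmt 5: x := z * x  -- replace 1 occurrence(s) of x with (z * x)
  => ( ( z * x ) + z ) == 9
stmt 4: x := 4 + x  -- replace 1 occurrence(s) of x with (4 + x)
  => ( ( z * ( 4 + x ) ) + z ) == 9
stmt 3: x := x + 7  -- replace 1 occurrence(s) of x with (x + 7)
  => ( ( z * ( 4 + ( x + 7 ) ) ) + z ) == 9
stmt 2: x := y + x  -- replace 1 occurrence(s) of x with (y + x)
  => ( ( z * ( 4 + ( ( y + x ) + 7 ) ) ) + z ) == 9
stmt 1: z := x + z  -- replace 2 occurrence(s) of z with (x + z)
  => ( ( ( x + z ) * ( 4 + ( ( y + x ) + 7 ) ) ) + ( x + z ) ) == 9

Answer: ( ( ( x + z ) * ( 4 + ( ( y + x ) + 7 ) ) ) + ( x + z ) ) == 9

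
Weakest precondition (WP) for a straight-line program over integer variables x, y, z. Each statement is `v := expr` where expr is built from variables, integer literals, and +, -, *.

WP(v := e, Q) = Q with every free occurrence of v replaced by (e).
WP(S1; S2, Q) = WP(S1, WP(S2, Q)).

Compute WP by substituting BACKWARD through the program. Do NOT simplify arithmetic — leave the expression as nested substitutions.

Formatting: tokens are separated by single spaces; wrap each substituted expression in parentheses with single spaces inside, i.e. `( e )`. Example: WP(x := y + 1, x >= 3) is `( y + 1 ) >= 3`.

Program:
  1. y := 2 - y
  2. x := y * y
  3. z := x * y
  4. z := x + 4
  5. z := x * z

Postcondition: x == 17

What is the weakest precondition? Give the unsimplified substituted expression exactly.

Answer: ( ( 2 - y ) * ( 2 - y ) ) == 17

Derivation:
post: x == 17
stmt 5: z := x * z  -- replace 0 occurrence(s) of z with (x * z)
  => x == 17
stmt 4: z := x + 4  -- replace 0 occurrence(s) of z with (x + 4)
  => x == 17
stmt 3: z := x * y  -- replace 0 occurrence(s) of z with (x * y)
  => x == 17
stmt 2: x := y * y  -- replace 1 occurrence(s) of x with (y * y)
  => ( y * y ) == 17
stmt 1: y := 2 - y  -- replace 2 occurrence(s) of y with (2 - y)
  => ( ( 2 - y ) * ( 2 - y ) ) == 17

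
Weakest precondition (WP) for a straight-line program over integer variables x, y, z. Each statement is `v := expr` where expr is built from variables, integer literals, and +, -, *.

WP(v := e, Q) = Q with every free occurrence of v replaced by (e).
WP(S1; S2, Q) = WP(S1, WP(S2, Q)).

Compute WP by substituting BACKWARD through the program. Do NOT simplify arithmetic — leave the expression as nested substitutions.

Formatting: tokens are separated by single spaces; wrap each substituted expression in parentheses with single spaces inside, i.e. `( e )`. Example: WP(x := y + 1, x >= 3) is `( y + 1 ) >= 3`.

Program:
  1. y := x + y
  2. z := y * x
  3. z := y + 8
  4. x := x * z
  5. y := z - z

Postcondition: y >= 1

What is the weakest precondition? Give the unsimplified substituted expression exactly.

Answer: ( ( ( x + y ) + 8 ) - ( ( x + y ) + 8 ) ) >= 1

Derivation:
post: y >= 1
stmt 5: y := z - z  -- replace 1 occurrence(s) of y with (z - z)
  => ( z - z ) >= 1
stmt 4: x := x * z  -- replace 0 occurrence(s) of x with (x * z)
  => ( z - z ) >= 1
stmt 3: z := y + 8  -- replace 2 occurrence(s) of z with (y + 8)
  => ( ( y + 8 ) - ( y + 8 ) ) >= 1
stmt 2: z := y * x  -- replace 0 occurrence(s) of z with (y * x)
  => ( ( y + 8 ) - ( y + 8 ) ) >= 1
stmt 1: y := x + y  -- replace 2 occurrence(s) of y with (x + y)
  => ( ( ( x + y ) + 8 ) - ( ( x + y ) + 8 ) ) >= 1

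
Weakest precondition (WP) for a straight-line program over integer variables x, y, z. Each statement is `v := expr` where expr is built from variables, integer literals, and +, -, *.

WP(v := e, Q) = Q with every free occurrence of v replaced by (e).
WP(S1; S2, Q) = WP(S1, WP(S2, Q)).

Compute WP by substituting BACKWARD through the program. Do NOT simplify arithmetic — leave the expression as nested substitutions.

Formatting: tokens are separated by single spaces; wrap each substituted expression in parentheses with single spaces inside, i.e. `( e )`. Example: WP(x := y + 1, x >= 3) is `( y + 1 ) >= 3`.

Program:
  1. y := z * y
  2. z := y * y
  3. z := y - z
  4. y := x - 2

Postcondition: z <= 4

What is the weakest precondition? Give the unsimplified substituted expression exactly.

Answer: ( ( z * y ) - ( ( z * y ) * ( z * y ) ) ) <= 4

Derivation:
post: z <= 4
stmt 4: y := x - 2  -- replace 0 occurrence(s) of y with (x - 2)
  => z <= 4
stmt 3: z := y - z  -- replace 1 occurrence(s) of z with (y - z)
  => ( y - z ) <= 4
stmt 2: z := y * y  -- replace 1 occurrence(s) of z with (y * y)
  => ( y - ( y * y ) ) <= 4
stmt 1: y := z * y  -- replace 3 occurrence(s) of y with (z * y)
  => ( ( z * y ) - ( ( z * y ) * ( z * y ) ) ) <= 4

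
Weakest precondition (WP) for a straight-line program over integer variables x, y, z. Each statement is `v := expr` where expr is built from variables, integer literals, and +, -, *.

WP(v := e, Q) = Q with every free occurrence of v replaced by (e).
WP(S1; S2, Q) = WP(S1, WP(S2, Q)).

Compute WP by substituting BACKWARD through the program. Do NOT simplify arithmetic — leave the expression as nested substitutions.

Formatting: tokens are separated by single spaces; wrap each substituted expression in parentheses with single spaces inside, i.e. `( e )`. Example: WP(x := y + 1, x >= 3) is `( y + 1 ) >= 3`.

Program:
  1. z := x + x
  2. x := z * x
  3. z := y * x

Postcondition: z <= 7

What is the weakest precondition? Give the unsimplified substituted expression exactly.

post: z <= 7
stmt 3: z := y * x  -- replace 1 occurrence(s) of z with (y * x)
  => ( y * x ) <= 7
stmt 2: x := z * x  -- replace 1 occurrence(s) of x with (z * x)
  => ( y * ( z * x ) ) <= 7
stmt 1: z := x + x  -- replace 1 occurrence(s) of z with (x + x)
  => ( y * ( ( x + x ) * x ) ) <= 7

Answer: ( y * ( ( x + x ) * x ) ) <= 7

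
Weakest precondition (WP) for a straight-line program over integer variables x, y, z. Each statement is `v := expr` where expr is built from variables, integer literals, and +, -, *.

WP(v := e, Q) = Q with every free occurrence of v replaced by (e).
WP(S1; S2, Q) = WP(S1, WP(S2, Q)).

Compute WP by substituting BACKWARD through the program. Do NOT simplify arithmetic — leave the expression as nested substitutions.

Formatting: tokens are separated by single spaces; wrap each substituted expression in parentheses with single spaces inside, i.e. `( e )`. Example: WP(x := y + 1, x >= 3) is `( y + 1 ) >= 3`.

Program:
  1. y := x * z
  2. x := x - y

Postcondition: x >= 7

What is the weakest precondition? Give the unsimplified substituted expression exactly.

Answer: ( x - ( x * z ) ) >= 7

Derivation:
post: x >= 7
stmt 2: x := x - y  -- replace 1 occurrence(s) of x with (x - y)
  => ( x - y ) >= 7
stmt 1: y := x * z  -- replace 1 occurrence(s) of y with (x * z)
  => ( x - ( x * z ) ) >= 7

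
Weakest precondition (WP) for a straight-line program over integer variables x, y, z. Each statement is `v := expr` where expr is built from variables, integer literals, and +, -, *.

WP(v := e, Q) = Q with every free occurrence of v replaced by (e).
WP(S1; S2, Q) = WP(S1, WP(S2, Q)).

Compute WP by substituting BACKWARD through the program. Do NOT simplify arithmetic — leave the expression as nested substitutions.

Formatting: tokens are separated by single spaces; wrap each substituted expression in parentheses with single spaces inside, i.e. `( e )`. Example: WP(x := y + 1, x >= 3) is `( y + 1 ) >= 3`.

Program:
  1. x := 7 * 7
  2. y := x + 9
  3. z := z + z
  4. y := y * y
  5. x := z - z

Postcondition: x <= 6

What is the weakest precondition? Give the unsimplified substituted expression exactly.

post: x <= 6
stmt 5: x := z - z  -- replace 1 occurrence(s) of x with (z - z)
  => ( z - z ) <= 6
stmt 4: y := y * y  -- replace 0 occurrence(s) of y with (y * y)
  => ( z - z ) <= 6
stmt 3: z := z + z  -- replace 2 occurrence(s) of z with (z + z)
  => ( ( z + z ) - ( z + z ) ) <= 6
stmt 2: y := x + 9  -- replace 0 occurrence(s) of y with (x + 9)
  => ( ( z + z ) - ( z + z ) ) <= 6
stmt 1: x := 7 * 7  -- replace 0 occurrence(s) of x with (7 * 7)
  => ( ( z + z ) - ( z + z ) ) <= 6

Answer: ( ( z + z ) - ( z + z ) ) <= 6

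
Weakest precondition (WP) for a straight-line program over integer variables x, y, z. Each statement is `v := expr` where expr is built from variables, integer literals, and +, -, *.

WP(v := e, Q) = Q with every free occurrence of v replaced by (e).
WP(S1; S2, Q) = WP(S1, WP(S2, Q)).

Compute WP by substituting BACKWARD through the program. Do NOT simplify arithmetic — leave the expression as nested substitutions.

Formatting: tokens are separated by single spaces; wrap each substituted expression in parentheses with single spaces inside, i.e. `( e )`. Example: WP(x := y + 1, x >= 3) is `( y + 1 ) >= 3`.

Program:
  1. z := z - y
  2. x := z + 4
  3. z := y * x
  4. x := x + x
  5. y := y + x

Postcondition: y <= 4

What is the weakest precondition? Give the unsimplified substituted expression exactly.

Answer: ( y + ( ( ( z - y ) + 4 ) + ( ( z - y ) + 4 ) ) ) <= 4

Derivation:
post: y <= 4
stmt 5: y := y + x  -- replace 1 occurrence(s) of y with (y + x)
  => ( y + x ) <= 4
stmt 4: x := x + x  -- replace 1 occurrence(s) of x with (x + x)
  => ( y + ( x + x ) ) <= 4
stmt 3: z := y * x  -- replace 0 occurrence(s) of z with (y * x)
  => ( y + ( x + x ) ) <= 4
stmt 2: x := z + 4  -- replace 2 occurrence(s) of x with (z + 4)
  => ( y + ( ( z + 4 ) + ( z + 4 ) ) ) <= 4
stmt 1: z := z - y  -- replace 2 occurrence(s) of z with (z - y)
  => ( y + ( ( ( z - y ) + 4 ) + ( ( z - y ) + 4 ) ) ) <= 4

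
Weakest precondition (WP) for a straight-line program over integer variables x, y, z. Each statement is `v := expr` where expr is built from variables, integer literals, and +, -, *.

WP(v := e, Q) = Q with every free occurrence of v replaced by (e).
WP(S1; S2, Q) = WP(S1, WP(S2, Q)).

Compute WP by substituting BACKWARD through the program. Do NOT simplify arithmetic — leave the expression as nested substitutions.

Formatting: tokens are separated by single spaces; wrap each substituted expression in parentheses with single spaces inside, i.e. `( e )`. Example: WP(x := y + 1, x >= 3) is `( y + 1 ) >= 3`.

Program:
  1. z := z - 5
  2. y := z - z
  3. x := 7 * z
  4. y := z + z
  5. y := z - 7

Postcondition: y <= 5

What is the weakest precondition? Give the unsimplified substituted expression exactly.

Answer: ( ( z - 5 ) - 7 ) <= 5

Derivation:
post: y <= 5
stmt 5: y := z - 7  -- replace 1 occurrence(s) of y with (z - 7)
  => ( z - 7 ) <= 5
stmt 4: y := z + z  -- replace 0 occurrence(s) of y with (z + z)
  => ( z - 7 ) <= 5
stmt 3: x := 7 * z  -- replace 0 occurrence(s) of x with (7 * z)
  => ( z - 7 ) <= 5
stmt 2: y := z - z  -- replace 0 occurrence(s) of y with (z - z)
  => ( z - 7 ) <= 5
stmt 1: z := z - 5  -- replace 1 occurrence(s) of z with (z - 5)
  => ( ( z - 5 ) - 7 ) <= 5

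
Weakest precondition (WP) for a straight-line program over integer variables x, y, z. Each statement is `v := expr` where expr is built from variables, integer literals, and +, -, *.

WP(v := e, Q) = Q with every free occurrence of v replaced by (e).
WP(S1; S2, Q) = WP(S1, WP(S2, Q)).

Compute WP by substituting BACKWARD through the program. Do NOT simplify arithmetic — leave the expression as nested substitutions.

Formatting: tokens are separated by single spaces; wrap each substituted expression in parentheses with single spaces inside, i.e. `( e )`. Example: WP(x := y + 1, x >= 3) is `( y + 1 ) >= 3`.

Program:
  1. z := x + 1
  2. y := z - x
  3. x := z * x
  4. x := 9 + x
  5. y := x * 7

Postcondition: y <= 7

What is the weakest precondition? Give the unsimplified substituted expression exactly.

Answer: ( ( 9 + ( ( x + 1 ) * x ) ) * 7 ) <= 7

Derivation:
post: y <= 7
stmt 5: y := x * 7  -- replace 1 occurrence(s) of y with (x * 7)
  => ( x * 7 ) <= 7
stmt 4: x := 9 + x  -- replace 1 occurrence(s) of x with (9 + x)
  => ( ( 9 + x ) * 7 ) <= 7
stmt 3: x := z * x  -- replace 1 occurrence(s) of x with (z * x)
  => ( ( 9 + ( z * x ) ) * 7 ) <= 7
stmt 2: y := z - x  -- replace 0 occurrence(s) of y with (z - x)
  => ( ( 9 + ( z * x ) ) * 7 ) <= 7
stmt 1: z := x + 1  -- replace 1 occurrence(s) of z with (x + 1)
  => ( ( 9 + ( ( x + 1 ) * x ) ) * 7 ) <= 7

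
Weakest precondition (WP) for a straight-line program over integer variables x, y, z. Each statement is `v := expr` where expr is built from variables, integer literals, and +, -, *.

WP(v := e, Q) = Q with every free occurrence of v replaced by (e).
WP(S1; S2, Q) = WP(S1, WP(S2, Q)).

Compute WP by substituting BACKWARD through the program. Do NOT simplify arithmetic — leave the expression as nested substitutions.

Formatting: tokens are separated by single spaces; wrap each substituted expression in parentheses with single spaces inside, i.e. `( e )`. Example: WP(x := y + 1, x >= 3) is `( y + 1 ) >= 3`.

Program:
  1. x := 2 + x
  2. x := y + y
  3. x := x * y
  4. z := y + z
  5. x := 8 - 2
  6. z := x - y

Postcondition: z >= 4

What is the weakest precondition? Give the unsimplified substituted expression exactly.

post: z >= 4
stmt 6: z := x - y  -- replace 1 occurrence(s) of z with (x - y)
  => ( x - y ) >= 4
stmt 5: x := 8 - 2  -- replace 1 occurrence(s) of x with (8 - 2)
  => ( ( 8 - 2 ) - y ) >= 4
stmt 4: z := y + z  -- replace 0 occurrence(s) of z with (y + z)
  => ( ( 8 - 2 ) - y ) >= 4
stmt 3: x := x * y  -- replace 0 occurrence(s) of x with (x * y)
  => ( ( 8 - 2 ) - y ) >= 4
stmt 2: x := y + y  -- replace 0 occurrence(s) of x with (y + y)
  => ( ( 8 - 2 ) - y ) >= 4
stmt 1: x := 2 + x  -- replace 0 occurrence(s) of x with (2 + x)
  => ( ( 8 - 2 ) - y ) >= 4

Answer: ( ( 8 - 2 ) - y ) >= 4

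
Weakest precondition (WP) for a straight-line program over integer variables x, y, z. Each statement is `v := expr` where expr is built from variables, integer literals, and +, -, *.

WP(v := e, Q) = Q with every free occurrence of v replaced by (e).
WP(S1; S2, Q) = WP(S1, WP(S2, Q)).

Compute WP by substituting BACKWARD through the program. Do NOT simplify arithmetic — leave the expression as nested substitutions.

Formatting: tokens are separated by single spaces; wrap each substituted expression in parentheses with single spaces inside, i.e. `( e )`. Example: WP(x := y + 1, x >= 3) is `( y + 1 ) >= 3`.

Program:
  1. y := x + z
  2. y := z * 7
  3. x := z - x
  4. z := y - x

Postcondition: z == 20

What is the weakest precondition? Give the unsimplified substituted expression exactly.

post: z == 20
stmt 4: z := y - x  -- replace 1 occurrence(s) of z with (y - x)
  => ( y - x ) == 20
stmt 3: x := z - x  -- replace 1 occurrence(s) of x with (z - x)
  => ( y - ( z - x ) ) == 20
stmt 2: y := z * 7  -- replace 1 occurrence(s) of y with (z * 7)
  => ( ( z * 7 ) - ( z - x ) ) == 20
stmt 1: y := x + z  -- replace 0 occurrence(s) of y with (x + z)
  => ( ( z * 7 ) - ( z - x ) ) == 20

Answer: ( ( z * 7 ) - ( z - x ) ) == 20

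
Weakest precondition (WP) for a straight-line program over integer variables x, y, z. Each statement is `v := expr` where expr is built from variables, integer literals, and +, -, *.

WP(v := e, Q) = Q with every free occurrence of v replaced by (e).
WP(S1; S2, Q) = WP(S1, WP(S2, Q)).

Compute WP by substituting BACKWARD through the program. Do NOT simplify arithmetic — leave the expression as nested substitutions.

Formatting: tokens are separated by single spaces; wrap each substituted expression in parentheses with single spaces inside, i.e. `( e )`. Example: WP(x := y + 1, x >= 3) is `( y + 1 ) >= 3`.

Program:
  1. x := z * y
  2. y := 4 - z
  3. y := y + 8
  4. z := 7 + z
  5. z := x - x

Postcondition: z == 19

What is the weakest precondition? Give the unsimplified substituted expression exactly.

post: z == 19
stmt 5: z := x - x  -- replace 1 occurrence(s) of z with (x - x)
  => ( x - x ) == 19
stmt 4: z := 7 + z  -- replace 0 occurrence(s) of z with (7 + z)
  => ( x - x ) == 19
stmt 3: y := y + 8  -- replace 0 occurrence(s) of y with (y + 8)
  => ( x - x ) == 19
stmt 2: y := 4 - z  -- replace 0 occurrence(s) of y with (4 - z)
  => ( x - x ) == 19
stmt 1: x := z * y  -- replace 2 occurrence(s) of x with (z * y)
  => ( ( z * y ) - ( z * y ) ) == 19

Answer: ( ( z * y ) - ( z * y ) ) == 19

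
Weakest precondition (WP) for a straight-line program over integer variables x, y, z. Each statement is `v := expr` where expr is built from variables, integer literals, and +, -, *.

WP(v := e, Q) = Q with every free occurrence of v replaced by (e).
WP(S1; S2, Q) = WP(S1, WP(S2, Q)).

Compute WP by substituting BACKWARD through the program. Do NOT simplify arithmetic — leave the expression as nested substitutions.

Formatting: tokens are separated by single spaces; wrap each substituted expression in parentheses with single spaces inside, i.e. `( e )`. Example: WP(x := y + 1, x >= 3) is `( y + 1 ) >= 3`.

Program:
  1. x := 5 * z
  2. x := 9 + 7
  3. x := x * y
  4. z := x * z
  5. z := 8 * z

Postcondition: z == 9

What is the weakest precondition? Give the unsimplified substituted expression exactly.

Answer: ( 8 * ( ( ( 9 + 7 ) * y ) * z ) ) == 9

Derivation:
post: z == 9
stmt 5: z := 8 * z  -- replace 1 occurrence(s) of z with (8 * z)
  => ( 8 * z ) == 9
stmt 4: z := x * z  -- replace 1 occurrence(s) of z with (x * z)
  => ( 8 * ( x * z ) ) == 9
stmt 3: x := x * y  -- replace 1 occurrence(s) of x with (x * y)
  => ( 8 * ( ( x * y ) * z ) ) == 9
stmt 2: x := 9 + 7  -- replace 1 occurrence(s) of x with (9 + 7)
  => ( 8 * ( ( ( 9 + 7 ) * y ) * z ) ) == 9
stmt 1: x := 5 * z  -- replace 0 occurrence(s) of x with (5 * z)
  => ( 8 * ( ( ( 9 + 7 ) * y ) * z ) ) == 9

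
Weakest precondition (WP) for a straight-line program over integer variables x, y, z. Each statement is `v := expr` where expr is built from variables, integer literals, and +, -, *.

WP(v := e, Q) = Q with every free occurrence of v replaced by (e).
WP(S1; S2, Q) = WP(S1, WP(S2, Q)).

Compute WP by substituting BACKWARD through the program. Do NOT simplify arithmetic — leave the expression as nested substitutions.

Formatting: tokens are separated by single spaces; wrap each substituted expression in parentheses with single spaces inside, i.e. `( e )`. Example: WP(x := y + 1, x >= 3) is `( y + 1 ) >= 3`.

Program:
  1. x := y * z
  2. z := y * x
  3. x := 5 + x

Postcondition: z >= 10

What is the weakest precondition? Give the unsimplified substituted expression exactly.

post: z >= 10
stmt 3: x := 5 + x  -- replace 0 occurrence(s) of x with (5 + x)
  => z >= 10
stmt 2: z := y * x  -- replace 1 occurrence(s) of z with (y * x)
  => ( y * x ) >= 10
stmt 1: x := y * z  -- replace 1 occurrence(s) of x with (y * z)
  => ( y * ( y * z ) ) >= 10

Answer: ( y * ( y * z ) ) >= 10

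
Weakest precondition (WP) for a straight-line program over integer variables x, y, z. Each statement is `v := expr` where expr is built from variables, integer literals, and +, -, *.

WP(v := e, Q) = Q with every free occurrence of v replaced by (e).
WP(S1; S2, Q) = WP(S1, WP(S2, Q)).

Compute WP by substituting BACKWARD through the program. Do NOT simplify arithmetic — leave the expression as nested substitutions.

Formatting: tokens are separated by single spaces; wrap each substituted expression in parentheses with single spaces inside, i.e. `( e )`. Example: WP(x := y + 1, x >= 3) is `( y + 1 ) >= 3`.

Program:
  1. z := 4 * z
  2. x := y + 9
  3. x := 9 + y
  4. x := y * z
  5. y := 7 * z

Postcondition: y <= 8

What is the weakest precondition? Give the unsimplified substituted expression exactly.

post: y <= 8
stmt 5: y := 7 * z  -- replace 1 occurrence(s) of y with (7 * z)
  => ( 7 * z ) <= 8
stmt 4: x := y * z  -- replace 0 occurrence(s) of x with (y * z)
  => ( 7 * z ) <= 8
stmt 3: x := 9 + y  -- replace 0 occurrence(s) of x with (9 + y)
  => ( 7 * z ) <= 8
stmt 2: x := y + 9  -- replace 0 occurrence(s) of x with (y + 9)
  => ( 7 * z ) <= 8
stmt 1: z := 4 * z  -- replace 1 occurrence(s) of z with (4 * z)
  => ( 7 * ( 4 * z ) ) <= 8

Answer: ( 7 * ( 4 * z ) ) <= 8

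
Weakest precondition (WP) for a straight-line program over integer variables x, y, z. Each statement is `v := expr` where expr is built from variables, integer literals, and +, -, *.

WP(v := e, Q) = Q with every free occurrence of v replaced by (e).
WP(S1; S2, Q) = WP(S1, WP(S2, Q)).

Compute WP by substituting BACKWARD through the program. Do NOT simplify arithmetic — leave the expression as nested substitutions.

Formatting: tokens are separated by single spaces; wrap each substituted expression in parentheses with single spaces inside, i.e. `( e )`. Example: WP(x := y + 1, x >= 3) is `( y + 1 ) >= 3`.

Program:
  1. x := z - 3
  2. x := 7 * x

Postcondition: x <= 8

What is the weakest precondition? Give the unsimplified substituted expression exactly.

Answer: ( 7 * ( z - 3 ) ) <= 8

Derivation:
post: x <= 8
stmt 2: x := 7 * x  -- replace 1 occurrence(s) of x with (7 * x)
  => ( 7 * x ) <= 8
stmt 1: x := z - 3  -- replace 1 occurrence(s) of x with (z - 3)
  => ( 7 * ( z - 3 ) ) <= 8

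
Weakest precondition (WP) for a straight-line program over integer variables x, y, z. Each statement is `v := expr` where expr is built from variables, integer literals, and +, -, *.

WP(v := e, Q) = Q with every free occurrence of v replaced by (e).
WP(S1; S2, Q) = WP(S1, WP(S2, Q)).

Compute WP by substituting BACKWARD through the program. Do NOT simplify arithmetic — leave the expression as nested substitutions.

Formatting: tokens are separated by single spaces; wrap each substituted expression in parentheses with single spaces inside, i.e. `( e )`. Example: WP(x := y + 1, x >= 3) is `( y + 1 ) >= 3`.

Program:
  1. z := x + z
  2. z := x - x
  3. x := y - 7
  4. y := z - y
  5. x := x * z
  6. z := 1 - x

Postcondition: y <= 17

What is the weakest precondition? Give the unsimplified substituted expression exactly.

post: y <= 17
stmt 6: z := 1 - x  -- replace 0 occurrence(s) of z with (1 - x)
  => y <= 17
stmt 5: x := x * z  -- replace 0 occurrence(s) of x with (x * z)
  => y <= 17
stmt 4: y := z - y  -- replace 1 occurrence(s) of y with (z - y)
  => ( z - y ) <= 17
stmt 3: x := y - 7  -- replace 0 occurrence(s) of x with (y - 7)
  => ( z - y ) <= 17
stmt 2: z := x - x  -- replace 1 occurrence(s) of z with (x - x)
  => ( ( x - x ) - y ) <= 17
stmt 1: z := x + z  -- replace 0 occurrence(s) of z with (x + z)
  => ( ( x - x ) - y ) <= 17

Answer: ( ( x - x ) - y ) <= 17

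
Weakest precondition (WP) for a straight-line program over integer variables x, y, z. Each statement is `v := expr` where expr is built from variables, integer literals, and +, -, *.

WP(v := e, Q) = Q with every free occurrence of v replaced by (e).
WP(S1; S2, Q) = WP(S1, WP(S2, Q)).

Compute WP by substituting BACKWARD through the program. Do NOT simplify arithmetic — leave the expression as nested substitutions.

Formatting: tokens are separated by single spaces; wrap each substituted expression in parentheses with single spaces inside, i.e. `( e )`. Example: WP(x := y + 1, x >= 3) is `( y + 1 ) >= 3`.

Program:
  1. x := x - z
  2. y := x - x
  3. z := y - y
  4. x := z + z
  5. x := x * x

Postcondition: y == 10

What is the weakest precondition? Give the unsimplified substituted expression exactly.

post: y == 10
stmt 5: x := x * x  -- replace 0 occurrence(s) of x with (x * x)
  => y == 10
stmt 4: x := z + z  -- replace 0 occurrence(s) of x with (z + z)
  => y == 10
stmt 3: z := y - y  -- replace 0 occurrence(s) of z with (y - y)
  => y == 10
stmt 2: y := x - x  -- replace 1 occurrence(s) of y with (x - x)
  => ( x - x ) == 10
stmt 1: x := x - z  -- replace 2 occurrence(s) of x with (x - z)
  => ( ( x - z ) - ( x - z ) ) == 10

Answer: ( ( x - z ) - ( x - z ) ) == 10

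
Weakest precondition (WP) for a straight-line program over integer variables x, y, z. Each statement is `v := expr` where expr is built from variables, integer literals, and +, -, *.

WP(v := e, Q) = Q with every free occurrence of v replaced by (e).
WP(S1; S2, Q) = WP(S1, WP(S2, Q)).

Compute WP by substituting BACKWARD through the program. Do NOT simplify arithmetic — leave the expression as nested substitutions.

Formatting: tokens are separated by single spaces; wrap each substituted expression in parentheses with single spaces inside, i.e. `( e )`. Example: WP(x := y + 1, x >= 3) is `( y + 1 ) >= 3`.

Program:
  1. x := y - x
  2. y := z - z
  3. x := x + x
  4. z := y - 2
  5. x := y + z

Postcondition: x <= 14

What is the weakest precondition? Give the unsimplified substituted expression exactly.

post: x <= 14
stmt 5: x := y + z  -- replace 1 occurrence(s) of x with (y + z)
  => ( y + z ) <= 14
stmt 4: z := y - 2  -- replace 1 occurrence(s) of z with (y - 2)
  => ( y + ( y - 2 ) ) <= 14
stmt 3: x := x + x  -- replace 0 occurrence(s) of x with (x + x)
  => ( y + ( y - 2 ) ) <= 14
stmt 2: y := z - z  -- replace 2 occurrence(s) of y with (z - z)
  => ( ( z - z ) + ( ( z - z ) - 2 ) ) <= 14
stmt 1: x := y - x  -- replace 0 occurrence(s) of x with (y - x)
  => ( ( z - z ) + ( ( z - z ) - 2 ) ) <= 14

Answer: ( ( z - z ) + ( ( z - z ) - 2 ) ) <= 14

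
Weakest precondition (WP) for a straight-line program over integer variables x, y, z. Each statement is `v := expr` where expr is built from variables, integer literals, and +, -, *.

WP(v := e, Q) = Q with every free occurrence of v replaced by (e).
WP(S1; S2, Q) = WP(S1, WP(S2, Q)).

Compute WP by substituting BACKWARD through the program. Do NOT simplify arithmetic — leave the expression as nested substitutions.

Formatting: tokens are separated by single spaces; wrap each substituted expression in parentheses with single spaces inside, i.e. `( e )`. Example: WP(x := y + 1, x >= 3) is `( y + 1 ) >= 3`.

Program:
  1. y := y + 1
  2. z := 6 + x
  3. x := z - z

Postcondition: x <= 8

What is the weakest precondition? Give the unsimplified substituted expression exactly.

Answer: ( ( 6 + x ) - ( 6 + x ) ) <= 8

Derivation:
post: x <= 8
stmt 3: x := z - z  -- replace 1 occurrence(s) of x with (z - z)
  => ( z - z ) <= 8
stmt 2: z := 6 + x  -- replace 2 occurrence(s) of z with (6 + x)
  => ( ( 6 + x ) - ( 6 + x ) ) <= 8
stmt 1: y := y + 1  -- replace 0 occurrence(s) of y with (y + 1)
  => ( ( 6 + x ) - ( 6 + x ) ) <= 8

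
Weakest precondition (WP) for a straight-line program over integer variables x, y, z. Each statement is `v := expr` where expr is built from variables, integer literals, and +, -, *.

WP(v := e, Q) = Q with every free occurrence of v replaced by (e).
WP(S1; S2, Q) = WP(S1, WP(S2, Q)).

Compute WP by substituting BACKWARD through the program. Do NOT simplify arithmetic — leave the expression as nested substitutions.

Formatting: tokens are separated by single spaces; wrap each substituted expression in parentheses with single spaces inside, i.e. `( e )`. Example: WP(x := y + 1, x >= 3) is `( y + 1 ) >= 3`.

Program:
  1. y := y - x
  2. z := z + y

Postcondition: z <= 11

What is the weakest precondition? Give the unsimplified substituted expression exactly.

post: z <= 11
stmt 2: z := z + y  -- replace 1 occurrence(s) of z with (z + y)
  => ( z + y ) <= 11
stmt 1: y := y - x  -- replace 1 occurrence(s) of y with (y - x)
  => ( z + ( y - x ) ) <= 11

Answer: ( z + ( y - x ) ) <= 11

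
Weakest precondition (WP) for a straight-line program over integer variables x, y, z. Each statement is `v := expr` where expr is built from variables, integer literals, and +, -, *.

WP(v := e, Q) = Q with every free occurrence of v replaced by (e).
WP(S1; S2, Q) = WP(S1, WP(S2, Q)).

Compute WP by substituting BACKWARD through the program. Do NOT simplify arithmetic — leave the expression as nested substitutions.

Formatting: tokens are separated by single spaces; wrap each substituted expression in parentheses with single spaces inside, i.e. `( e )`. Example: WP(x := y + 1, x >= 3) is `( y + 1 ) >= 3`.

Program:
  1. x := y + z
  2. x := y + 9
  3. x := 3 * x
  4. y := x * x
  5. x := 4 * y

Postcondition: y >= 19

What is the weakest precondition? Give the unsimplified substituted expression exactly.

post: y >= 19
stmt 5: x := 4 * y  -- replace 0 occurrence(s) of x with (4 * y)
  => y >= 19
stmt 4: y := x * x  -- replace 1 occurrence(s) of y with (x * x)
  => ( x * x ) >= 19
stmt 3: x := 3 * x  -- replace 2 occurrence(s) of x with (3 * x)
  => ( ( 3 * x ) * ( 3 * x ) ) >= 19
stmt 2: x := y + 9  -- replace 2 occurrence(s) of x with (y + 9)
  => ( ( 3 * ( y + 9 ) ) * ( 3 * ( y + 9 ) ) ) >= 19
stmt 1: x := y + z  -- replace 0 occurrence(s) of x with (y + z)
  => ( ( 3 * ( y + 9 ) ) * ( 3 * ( y + 9 ) ) ) >= 19

Answer: ( ( 3 * ( y + 9 ) ) * ( 3 * ( y + 9 ) ) ) >= 19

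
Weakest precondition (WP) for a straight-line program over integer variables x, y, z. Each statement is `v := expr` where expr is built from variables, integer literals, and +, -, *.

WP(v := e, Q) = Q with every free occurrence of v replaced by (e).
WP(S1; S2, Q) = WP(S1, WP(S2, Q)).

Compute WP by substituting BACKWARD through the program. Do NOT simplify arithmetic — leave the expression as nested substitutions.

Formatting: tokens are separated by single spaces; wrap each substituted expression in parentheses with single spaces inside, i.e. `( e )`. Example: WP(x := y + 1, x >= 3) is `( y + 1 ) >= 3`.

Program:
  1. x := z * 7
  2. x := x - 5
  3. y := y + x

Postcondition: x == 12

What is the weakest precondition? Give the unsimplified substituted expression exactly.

post: x == 12
stmt 3: y := y + x  -- replace 0 occurrence(s) of y with (y + x)
  => x == 12
stmt 2: x := x - 5  -- replace 1 occurrence(s) of x with (x - 5)
  => ( x - 5 ) == 12
stmt 1: x := z * 7  -- replace 1 occurrence(s) of x with (z * 7)
  => ( ( z * 7 ) - 5 ) == 12

Answer: ( ( z * 7 ) - 5 ) == 12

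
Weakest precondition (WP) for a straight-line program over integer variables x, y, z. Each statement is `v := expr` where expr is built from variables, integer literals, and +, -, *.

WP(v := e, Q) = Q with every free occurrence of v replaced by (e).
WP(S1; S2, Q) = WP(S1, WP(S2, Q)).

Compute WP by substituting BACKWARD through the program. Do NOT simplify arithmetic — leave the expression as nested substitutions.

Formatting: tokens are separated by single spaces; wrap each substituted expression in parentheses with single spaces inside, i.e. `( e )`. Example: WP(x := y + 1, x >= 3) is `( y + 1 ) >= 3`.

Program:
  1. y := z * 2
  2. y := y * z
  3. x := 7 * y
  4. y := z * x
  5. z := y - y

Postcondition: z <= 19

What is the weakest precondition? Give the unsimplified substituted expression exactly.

post: z <= 19
stmt 5: z := y - y  -- replace 1 occurrence(s) of z with (y - y)
  => ( y - y ) <= 19
stmt 4: y := z * x  -- replace 2 occurrence(s) of y with (z * x)
  => ( ( z * x ) - ( z * x ) ) <= 19
stmt 3: x := 7 * y  -- replace 2 occurrence(s) of x with (7 * y)
  => ( ( z * ( 7 * y ) ) - ( z * ( 7 * y ) ) ) <= 19
stmt 2: y := y * z  -- replace 2 occurrence(s) of y with (y * z)
  => ( ( z * ( 7 * ( y * z ) ) ) - ( z * ( 7 * ( y * z ) ) ) ) <= 19
stmt 1: y := z * 2  -- replace 2 occurrence(s) of y with (z * 2)
  => ( ( z * ( 7 * ( ( z * 2 ) * z ) ) ) - ( z * ( 7 * ( ( z * 2 ) * z ) ) ) ) <= 19

Answer: ( ( z * ( 7 * ( ( z * 2 ) * z ) ) ) - ( z * ( 7 * ( ( z * 2 ) * z ) ) ) ) <= 19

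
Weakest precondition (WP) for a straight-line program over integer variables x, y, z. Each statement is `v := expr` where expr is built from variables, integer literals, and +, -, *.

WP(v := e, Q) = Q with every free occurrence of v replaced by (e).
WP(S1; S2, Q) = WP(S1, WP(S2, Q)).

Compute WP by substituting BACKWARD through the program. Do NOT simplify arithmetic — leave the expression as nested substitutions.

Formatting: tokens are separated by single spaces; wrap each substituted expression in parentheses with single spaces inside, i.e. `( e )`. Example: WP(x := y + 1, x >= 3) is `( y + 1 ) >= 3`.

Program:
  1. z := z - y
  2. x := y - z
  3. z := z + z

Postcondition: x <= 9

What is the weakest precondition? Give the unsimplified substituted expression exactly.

Answer: ( y - ( z - y ) ) <= 9

Derivation:
post: x <= 9
stmt 3: z := z + z  -- replace 0 occurrence(s) of z with (z + z)
  => x <= 9
stmt 2: x := y - z  -- replace 1 occurrence(s) of x with (y - z)
  => ( y - z ) <= 9
stmt 1: z := z - y  -- replace 1 occurrence(s) of z with (z - y)
  => ( y - ( z - y ) ) <= 9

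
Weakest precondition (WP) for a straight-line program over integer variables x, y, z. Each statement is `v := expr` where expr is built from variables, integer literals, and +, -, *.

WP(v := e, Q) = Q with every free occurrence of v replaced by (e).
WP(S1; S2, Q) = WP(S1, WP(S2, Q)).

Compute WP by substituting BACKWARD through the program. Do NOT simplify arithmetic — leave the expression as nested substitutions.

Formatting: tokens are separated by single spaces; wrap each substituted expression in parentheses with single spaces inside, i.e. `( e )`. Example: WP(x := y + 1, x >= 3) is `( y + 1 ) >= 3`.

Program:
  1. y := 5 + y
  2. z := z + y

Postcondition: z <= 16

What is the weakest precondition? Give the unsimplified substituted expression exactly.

Answer: ( z + ( 5 + y ) ) <= 16

Derivation:
post: z <= 16
stmt 2: z := z + y  -- replace 1 occurrence(s) of z with (z + y)
  => ( z + y ) <= 16
stmt 1: y := 5 + y  -- replace 1 occurrence(s) of y with (5 + y)
  => ( z + ( 5 + y ) ) <= 16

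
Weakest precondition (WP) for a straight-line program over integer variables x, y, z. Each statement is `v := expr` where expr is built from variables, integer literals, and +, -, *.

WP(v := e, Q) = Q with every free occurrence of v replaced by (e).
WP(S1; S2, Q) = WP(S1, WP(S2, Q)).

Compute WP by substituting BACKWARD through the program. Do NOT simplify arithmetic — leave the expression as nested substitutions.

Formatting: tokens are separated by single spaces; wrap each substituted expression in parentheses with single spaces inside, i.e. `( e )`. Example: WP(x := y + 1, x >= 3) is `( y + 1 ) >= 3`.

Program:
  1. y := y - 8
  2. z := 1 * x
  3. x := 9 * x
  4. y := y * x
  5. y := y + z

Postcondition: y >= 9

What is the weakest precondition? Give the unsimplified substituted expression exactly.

post: y >= 9
stmt 5: y := y + z  -- replace 1 occurrence(s) of y with (y + z)
  => ( y + z ) >= 9
stmt 4: y := y * x  -- replace 1 occurrence(s) of y with (y * x)
  => ( ( y * x ) + z ) >= 9
stmt 3: x := 9 * x  -- replace 1 occurrence(s) of x with (9 * x)
  => ( ( y * ( 9 * x ) ) + z ) >= 9
stmt 2: z := 1 * x  -- replace 1 occurrence(s) of z with (1 * x)
  => ( ( y * ( 9 * x ) ) + ( 1 * x ) ) >= 9
stmt 1: y := y - 8  -- replace 1 occurrence(s) of y with (y - 8)
  => ( ( ( y - 8 ) * ( 9 * x ) ) + ( 1 * x ) ) >= 9

Answer: ( ( ( y - 8 ) * ( 9 * x ) ) + ( 1 * x ) ) >= 9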